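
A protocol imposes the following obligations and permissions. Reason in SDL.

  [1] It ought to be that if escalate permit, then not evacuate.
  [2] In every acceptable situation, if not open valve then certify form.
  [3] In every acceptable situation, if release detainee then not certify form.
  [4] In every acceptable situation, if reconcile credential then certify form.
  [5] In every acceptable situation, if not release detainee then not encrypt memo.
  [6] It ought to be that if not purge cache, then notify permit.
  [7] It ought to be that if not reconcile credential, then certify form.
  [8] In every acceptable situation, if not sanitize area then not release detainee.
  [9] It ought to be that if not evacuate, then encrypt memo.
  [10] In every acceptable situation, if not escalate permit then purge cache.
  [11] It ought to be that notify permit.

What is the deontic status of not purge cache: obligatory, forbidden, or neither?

Forbidden

Premises 4 and 7 are O(reconcile_credential → certify_form) and O(¬reconcile_credential → certify_form); every ideal world satisfies reconcile_credential or ¬reconcile_credential, so in either case certify_form holds — hence O(certify_form).
Premise 3, O(release_detainee → ¬certify_form), contraposes to O(certify_form → ¬release_detainee); with O(certify_form) we get O(¬release_detainee).
Applying K to premise 5 (O(¬release_detainee → ¬encrypt_memo)) and O(¬release_detainee) yields O(¬encrypt_memo).
The contrapositive of premise 9 (O(¬evacuate → encrypt_memo)) is O(¬encrypt_memo → evacuate), and O(¬encrypt_memo) is already established, so O(evacuate).
Premise 1 is O(escalate_permit → ¬evacuate); contrapositively O(evacuate → ¬escalate_permit). Since O(evacuate) holds, K gives O(¬escalate_permit).
Applying K to premise 10 (O(¬escalate_permit → purge_cache)) and O(¬escalate_permit) yields O(purge_cache).
Premises 2, 6, 8, 11 do not contribute to this derivation.
Thus O(purge_cache), which is F(¬purge_cache): ¬purge_cache is forbidden.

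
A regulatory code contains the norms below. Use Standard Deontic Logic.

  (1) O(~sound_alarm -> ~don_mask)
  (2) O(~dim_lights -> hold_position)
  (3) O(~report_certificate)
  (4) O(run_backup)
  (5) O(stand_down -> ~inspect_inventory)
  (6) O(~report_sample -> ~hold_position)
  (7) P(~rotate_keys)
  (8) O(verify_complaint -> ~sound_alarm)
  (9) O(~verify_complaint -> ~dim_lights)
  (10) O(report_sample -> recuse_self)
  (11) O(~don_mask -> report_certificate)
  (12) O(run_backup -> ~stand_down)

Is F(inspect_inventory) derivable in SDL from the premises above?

No

Premise 5 is O(stand_down -> ~inspect_inventory), but O(stand_down) is not derivable from the premises, so it does not yield O(~inspect_inventory).
No other premise forces O(~inspect_inventory). An ideal world satisfying every premise can still have inspect_inventory true, so F(inspect_inventory) is not derivable.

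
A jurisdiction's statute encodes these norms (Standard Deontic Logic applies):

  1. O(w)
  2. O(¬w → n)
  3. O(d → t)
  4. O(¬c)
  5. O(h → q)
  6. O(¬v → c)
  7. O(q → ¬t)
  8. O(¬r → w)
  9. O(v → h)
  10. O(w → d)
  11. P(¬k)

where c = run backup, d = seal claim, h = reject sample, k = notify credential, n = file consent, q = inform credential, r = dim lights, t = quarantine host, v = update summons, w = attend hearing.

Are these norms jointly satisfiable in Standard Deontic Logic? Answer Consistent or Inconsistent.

Inconsistent

From premise 1 we have O(w).
Premise 10 is O(w → d); since O(w), deontic closure gives O(d).
Premise 3 is O(d → t); since O(d), deontic closure gives O(t).
Premise 7 is O(q → ¬t); contrapositively O(t → ¬q). Since O(t) holds, K gives O(¬q).
Premise 5 is O(h → q); contrapositively O(¬q → ¬h). Since O(¬q) holds, K gives O(¬h).
The contrapositive of premise 9 (O(v → h)) is O(¬h → ¬v), and O(¬h) is already established, so O(¬v).
From O(¬v) and premise 6, O(¬v → c), we obtain O(c).
However, premise 4 gives O(¬c).
We now have both O(c) and O(¬c) — c is simultaneously obligatory and forbidden, violating the D-axiom.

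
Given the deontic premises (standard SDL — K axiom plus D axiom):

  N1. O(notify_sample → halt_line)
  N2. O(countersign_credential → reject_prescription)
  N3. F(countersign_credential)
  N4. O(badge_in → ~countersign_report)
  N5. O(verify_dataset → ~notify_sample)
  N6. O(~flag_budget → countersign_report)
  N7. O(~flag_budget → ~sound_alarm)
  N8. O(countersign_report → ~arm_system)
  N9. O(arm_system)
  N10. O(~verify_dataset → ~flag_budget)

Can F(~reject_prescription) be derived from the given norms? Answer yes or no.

Premise 2 is O(countersign_credential → reject_prescription), but O(countersign_credential) is not derivable from the premises, so it does not yield O(reject_prescription).
No other premise forces O(reject_prescription). An ideal world satisfying every premise can still have ~reject_prescription true, so F(~reject_prescription) is not derivable.

No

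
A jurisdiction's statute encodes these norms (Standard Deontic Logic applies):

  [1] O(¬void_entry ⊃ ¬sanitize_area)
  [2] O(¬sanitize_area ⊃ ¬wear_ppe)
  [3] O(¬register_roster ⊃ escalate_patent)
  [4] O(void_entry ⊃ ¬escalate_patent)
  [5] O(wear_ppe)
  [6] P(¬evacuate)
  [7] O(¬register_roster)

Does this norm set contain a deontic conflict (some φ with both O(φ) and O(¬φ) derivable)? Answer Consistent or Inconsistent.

Premise 5 states O(wear_ppe) outright.
Premise 2 is O(¬sanitize_area ⊃ ¬wear_ppe); contrapositively O(wear_ppe ⊃ sanitize_area). Since O(wear_ppe) holds, K gives O(sanitize_area).
Premise 1, O(¬void_entry ⊃ ¬sanitize_area), contraposes to O(sanitize_area ⊃ void_entry); with O(sanitize_area) we get O(void_entry).
With premise 4, O(void_entry ⊃ ¬escalate_patent), the K-axiom yields O(¬escalate_patent).
The contrapositive of premise 3 (O(¬register_roster ⊃ escalate_patent)) is O(¬escalate_patent ⊃ register_roster), and O(¬escalate_patent) is already established, so O(register_roster).
But premise 7 directly asserts O(¬register_roster).
We now have both O(register_roster) and O(¬register_roster) — register_roster is simultaneously obligatory and forbidden, violating the D-axiom.

Inconsistent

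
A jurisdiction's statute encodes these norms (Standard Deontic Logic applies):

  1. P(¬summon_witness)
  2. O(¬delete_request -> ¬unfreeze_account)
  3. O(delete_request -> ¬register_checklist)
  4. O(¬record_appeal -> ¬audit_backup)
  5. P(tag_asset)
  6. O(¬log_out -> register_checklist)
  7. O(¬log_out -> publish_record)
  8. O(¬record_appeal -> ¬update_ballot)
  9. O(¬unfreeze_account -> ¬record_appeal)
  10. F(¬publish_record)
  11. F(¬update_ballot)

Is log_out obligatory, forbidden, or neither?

Obligatory

F(¬update_ballot) at premise 11 means O(update_ballot).
Premise 8, O(¬record_appeal -> ¬update_ballot), contraposes to O(update_ballot -> record_appeal); with O(update_ballot) we get O(record_appeal).
Premise 9, O(¬unfreeze_account -> ¬record_appeal), contraposes to O(record_appeal -> unfreeze_account); with O(record_appeal) we get O(unfreeze_account).
The contrapositive of premise 2 (O(¬delete_request -> ¬unfreeze_account)) is O(unfreeze_account -> delete_request), and O(unfreeze_account) is already established, so O(delete_request).
Applying K to premise 3 (O(delete_request -> ¬register_checklist)) and O(delete_request) yields O(¬register_checklist).
Premise 6 is O(¬log_out -> register_checklist); contrapositively O(¬register_checklist -> log_out). Since O(¬register_checklist) holds, K gives O(log_out).
Premises 1, 4, 5, 7, 10 do not contribute to this derivation.
Hence log_out is obligatory.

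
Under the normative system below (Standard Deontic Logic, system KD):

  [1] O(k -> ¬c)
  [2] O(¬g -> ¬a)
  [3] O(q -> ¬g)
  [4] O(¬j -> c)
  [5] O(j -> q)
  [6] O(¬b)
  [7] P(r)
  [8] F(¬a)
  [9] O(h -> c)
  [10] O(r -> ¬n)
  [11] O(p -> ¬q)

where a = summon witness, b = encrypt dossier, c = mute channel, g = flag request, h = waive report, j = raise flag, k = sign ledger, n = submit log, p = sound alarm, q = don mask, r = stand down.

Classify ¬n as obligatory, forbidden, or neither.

Neither

Premise 10 is O(r -> ¬n), but O(r) is not derivable from the premises (the permission P(r) asserts only ¬O(¬r), not O(r)), so it does not yield O(¬n).
No premise or chain of K-axiom applications forces O(¬n), and none forces O(n). So ¬n is neither obligatory nor forbidden under these norms.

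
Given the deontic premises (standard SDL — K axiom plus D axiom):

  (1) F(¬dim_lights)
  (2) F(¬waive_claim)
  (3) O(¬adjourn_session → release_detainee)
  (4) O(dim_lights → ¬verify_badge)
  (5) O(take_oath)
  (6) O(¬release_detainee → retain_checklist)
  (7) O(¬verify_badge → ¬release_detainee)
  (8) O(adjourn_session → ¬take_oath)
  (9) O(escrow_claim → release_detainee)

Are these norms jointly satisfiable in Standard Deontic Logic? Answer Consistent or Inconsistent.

Premise 5 states O(take_oath) outright.
Premise 8 is O(adjourn_session → ¬take_oath); contrapositively O(take_oath → ¬adjourn_session). Since O(take_oath) holds, K gives O(¬adjourn_session).
Applying K to premise 3 (O(¬adjourn_session → release_detainee)) and O(¬adjourn_session) yields O(release_detainee).
Premise 7, O(¬verify_badge → ¬release_detainee), contraposes to O(release_detainee → verify_badge); with O(release_detainee) we get O(verify_badge).
Premise 4, O(dim_lights → ¬verify_badge), contraposes to O(verify_badge → ¬dim_lights); with O(verify_badge) we get O(¬dim_lights).
But premise 1, F(¬dim_lights), means O(dim_lights).
We now have both O(¬dim_lights) and O(dim_lights) — dim_lights is simultaneously obligatory and forbidden, violating the D-axiom.

Inconsistent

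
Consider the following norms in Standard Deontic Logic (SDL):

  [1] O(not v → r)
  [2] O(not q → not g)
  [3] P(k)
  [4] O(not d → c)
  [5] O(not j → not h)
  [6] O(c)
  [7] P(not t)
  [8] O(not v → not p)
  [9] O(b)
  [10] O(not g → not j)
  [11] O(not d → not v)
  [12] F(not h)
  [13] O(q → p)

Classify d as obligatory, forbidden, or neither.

Premise 12 is F(not h), i.e. O(h).
The contrapositive of premise 5 (O(not j → not h)) is O(h → j), and O(h) is already established, so O(j).
Premise 10 is O(not g → not j); contrapositively O(j → g). Since O(j) holds, K gives O(g).
The contrapositive of premise 2 (O(not q → not g)) is O(g → q), and O(g) is already established, so O(q).
With premise 13, O(q → p), the K-axiom yields O(p).
Premise 8, O(not v → not p), contraposes to O(p → v); with O(p) we get O(v).
The contrapositive of premise 11 (O(not d → not v)) is O(v → d), and O(v) is already established, so O(d).
Premises 1, 3, 4, 6, 7, 9 do not contribute to this derivation.
Hence d is obligatory.

Obligatory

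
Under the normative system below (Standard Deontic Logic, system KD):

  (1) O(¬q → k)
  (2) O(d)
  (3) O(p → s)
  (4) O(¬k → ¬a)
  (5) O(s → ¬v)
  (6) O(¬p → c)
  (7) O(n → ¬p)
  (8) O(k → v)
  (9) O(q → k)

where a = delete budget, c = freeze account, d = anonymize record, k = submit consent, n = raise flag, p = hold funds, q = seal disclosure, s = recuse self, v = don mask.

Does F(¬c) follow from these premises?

Premises 1 and 9 cover both cases: O(¬q → k) and O(q → k). Since ¬q ∨ q is a tautology, O(k) follows.
Premise 8 is O(k → v); since O(k), deontic closure gives O(v).
The contrapositive of premise 5 (O(s → ¬v)) is O(v → ¬s), and O(v) is already established, so O(¬s).
Premise 3, O(p → s), contraposes to O(¬s → ¬p); with O(¬s) we get O(¬p).
From O(¬p) and premise 6, O(¬p → c), we obtain O(c).
Premises 2, 4, 7 do not contribute to this derivation.
So O(c) holds, i.e. F(¬c). The claim follows.

Yes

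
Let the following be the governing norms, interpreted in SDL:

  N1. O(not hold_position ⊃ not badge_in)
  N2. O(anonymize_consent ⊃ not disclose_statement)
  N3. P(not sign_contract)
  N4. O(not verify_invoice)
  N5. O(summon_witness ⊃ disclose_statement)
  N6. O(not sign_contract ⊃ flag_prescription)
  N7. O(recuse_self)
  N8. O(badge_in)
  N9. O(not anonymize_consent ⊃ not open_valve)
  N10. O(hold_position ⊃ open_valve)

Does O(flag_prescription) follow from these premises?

No

Premise 6 is O(not sign_contract ⊃ flag_prescription), but O(not sign_contract) is not derivable from the premises (the permission P(not sign_contract) asserts only not O(sign_contract), not O(not sign_contract)), so it does not yield O(flag_prescription).
No other premise forces O(flag_prescription). An ideal world satisfying every premise can still have flag_prescription false, so O(flag_prescription) is not derivable.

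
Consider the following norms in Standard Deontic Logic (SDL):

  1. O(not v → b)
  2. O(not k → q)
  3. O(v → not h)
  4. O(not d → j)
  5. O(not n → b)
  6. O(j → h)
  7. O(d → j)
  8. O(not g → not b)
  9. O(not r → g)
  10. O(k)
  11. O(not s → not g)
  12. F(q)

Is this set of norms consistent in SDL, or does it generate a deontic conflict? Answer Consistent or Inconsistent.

Premise 2 is O(not k → q), but O(not k) is not derivable from the premises, so it does not yield O(q).
So O(q) is not derivable, and the apparent clash with O(not q) does not arise.
A world satisfying every obligation exists (e.g. b=true, d=false, g=true, h=true, j=true, k=true, n=false, q=false, r=false, s=true, v=false); no atom is both obligatory and forbidden, so the set is consistent.

Consistent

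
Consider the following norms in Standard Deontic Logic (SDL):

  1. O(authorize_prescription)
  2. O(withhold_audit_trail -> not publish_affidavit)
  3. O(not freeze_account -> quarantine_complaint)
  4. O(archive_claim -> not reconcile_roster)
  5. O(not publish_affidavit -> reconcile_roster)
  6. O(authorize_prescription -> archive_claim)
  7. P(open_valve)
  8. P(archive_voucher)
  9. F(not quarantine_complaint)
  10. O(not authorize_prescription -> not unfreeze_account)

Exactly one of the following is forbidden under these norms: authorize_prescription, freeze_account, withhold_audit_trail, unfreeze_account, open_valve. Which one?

Premise 1 states O(authorize_prescription) outright.
From O(authorize_prescription) and premise 6, O(authorize_prescription -> archive_claim), we obtain O(archive_claim).
With premise 4, O(archive_claim -> not reconcile_roster), the K-axiom yields O(not reconcile_roster).
Premise 5 is O(not publish_affidavit -> reconcile_roster); contrapositively O(not reconcile_roster -> publish_affidavit). Since O(not reconcile_roster) holds, K gives O(publish_affidavit).
Premise 2 is O(withhold_audit_trail -> not publish_affidavit); contrapositively O(publish_affidavit -> not withhold_audit_trail). Since O(publish_affidavit) holds, K gives O(not withhold_audit_trail).
So O(not withhold_audit_trail) holds, i.e. withhold_audit_trail is forbidden. None of the other listed options is forbidden under the premises.

withhold_audit_trail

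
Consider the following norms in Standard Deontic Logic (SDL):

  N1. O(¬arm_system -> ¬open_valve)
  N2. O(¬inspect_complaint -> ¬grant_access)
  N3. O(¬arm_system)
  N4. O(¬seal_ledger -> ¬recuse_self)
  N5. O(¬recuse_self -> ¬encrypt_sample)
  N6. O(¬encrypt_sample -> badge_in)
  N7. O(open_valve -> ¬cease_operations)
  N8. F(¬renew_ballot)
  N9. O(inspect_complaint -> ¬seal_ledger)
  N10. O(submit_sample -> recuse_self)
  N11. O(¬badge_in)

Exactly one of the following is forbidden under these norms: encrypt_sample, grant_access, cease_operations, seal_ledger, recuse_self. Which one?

Premise 11 states O(¬badge_in) outright.
The contrapositive of premise 6 (O(¬encrypt_sample -> badge_in)) is O(¬badge_in -> encrypt_sample), and O(¬badge_in) is already established, so O(encrypt_sample).
Premise 5, O(¬recuse_self -> ¬encrypt_sample), contraposes to O(encrypt_sample -> recuse_self); with O(encrypt_sample) we get O(recuse_self).
The contrapositive of premise 4 (O(¬seal_ledger -> ¬recuse_self)) is O(recuse_self -> seal_ledger), and O(recuse_self) is already established, so O(seal_ledger).
Premise 9 is O(inspect_complaint -> ¬seal_ledger); contrapositively O(seal_ledger -> ¬inspect_complaint). Since O(seal_ledger) holds, K gives O(¬inspect_complaint).
Applying K to premise 2 (O(¬inspect_complaint -> ¬grant_access)) and O(¬inspect_complaint) yields O(¬grant_access).
So O(¬grant_access) holds, i.e. grant_access is forbidden. None of the other listed options is forbidden under the premises.

grant_access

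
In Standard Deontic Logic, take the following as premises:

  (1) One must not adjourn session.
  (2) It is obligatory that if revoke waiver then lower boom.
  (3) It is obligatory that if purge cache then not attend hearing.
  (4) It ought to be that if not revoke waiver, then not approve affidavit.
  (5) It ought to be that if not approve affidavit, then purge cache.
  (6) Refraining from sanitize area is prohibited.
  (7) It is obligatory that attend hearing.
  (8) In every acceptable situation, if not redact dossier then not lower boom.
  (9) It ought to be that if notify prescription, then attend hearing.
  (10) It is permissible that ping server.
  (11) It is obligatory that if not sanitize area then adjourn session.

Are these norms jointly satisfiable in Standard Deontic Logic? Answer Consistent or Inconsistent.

Premise 11 is O(¬sanitize_area → adjourn_session), but O(¬sanitize_area) is not derivable from the premises, so it does not yield O(adjourn_session).
So O(adjourn_session) is not derivable, and the apparent clash with O(¬adjourn_session) does not arise.
A world satisfying every obligation exists (e.g. adjourn_session=false, approve_affidavit=true, attend_hearing=true, lower_boom=true, notify_prescription=false, ping_server=false, purge_cache=false, redact_dossier=true, revoke_waiver=true, sanitize_area=true); no atom is both obligatory and forbidden, so the set is consistent.

Consistent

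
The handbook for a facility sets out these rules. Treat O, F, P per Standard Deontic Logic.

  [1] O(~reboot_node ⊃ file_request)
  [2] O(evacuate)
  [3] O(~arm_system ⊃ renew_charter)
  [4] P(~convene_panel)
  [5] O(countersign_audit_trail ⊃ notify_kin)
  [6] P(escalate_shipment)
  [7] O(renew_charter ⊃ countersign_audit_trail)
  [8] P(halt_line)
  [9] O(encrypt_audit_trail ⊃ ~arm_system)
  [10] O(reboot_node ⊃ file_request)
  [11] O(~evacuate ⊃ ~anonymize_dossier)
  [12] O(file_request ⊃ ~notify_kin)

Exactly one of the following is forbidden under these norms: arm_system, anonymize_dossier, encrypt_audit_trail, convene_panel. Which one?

Premises 1 and 10 are O(~reboot_node ⊃ file_request) and O(reboot_node ⊃ file_request); every ideal world satisfies ~reboot_node or reboot_node, so in either case file_request holds — hence O(file_request).
From O(file_request) and premise 12, O(file_request ⊃ ~notify_kin), we obtain O(~notify_kin).
The contrapositive of premise 5 (O(countersign_audit_trail ⊃ notify_kin)) is O(~notify_kin ⊃ ~countersign_audit_trail), and O(~notify_kin) is already established, so O(~countersign_audit_trail).
The contrapositive of premise 7 (O(renew_charter ⊃ countersign_audit_trail)) is O(~countersign_audit_trail ⊃ ~renew_charter), and O(~countersign_audit_trail) is already established, so O(~renew_charter).
The contrapositive of premise 3 (O(~arm_system ⊃ renew_charter)) is O(~renew_charter ⊃ arm_system), and O(~renew_charter) is already established, so O(arm_system).
Premise 9, O(encrypt_audit_trail ⊃ ~arm_system), contraposes to O(arm_system ⊃ ~encrypt_audit_trail); with O(arm_system) we get O(~encrypt_audit_trail).
So O(~encrypt_audit_trail) holds, i.e. encrypt_audit_trail is forbidden. None of the other listed options is forbidden under the premises.

encrypt_audit_trail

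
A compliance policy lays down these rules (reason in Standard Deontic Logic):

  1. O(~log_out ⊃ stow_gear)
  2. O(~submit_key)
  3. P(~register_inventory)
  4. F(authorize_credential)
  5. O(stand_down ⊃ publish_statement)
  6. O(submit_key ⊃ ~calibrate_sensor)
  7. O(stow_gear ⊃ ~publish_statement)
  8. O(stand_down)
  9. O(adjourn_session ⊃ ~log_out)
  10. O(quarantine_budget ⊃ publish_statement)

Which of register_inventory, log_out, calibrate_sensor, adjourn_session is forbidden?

Premise 8 states O(stand_down) outright.
From O(stand_down) and premise 5, O(stand_down ⊃ publish_statement), we obtain O(publish_statement).
Premise 7 is O(stow_gear ⊃ ~publish_statement); contrapositively O(publish_statement ⊃ ~stow_gear). Since O(publish_statement) holds, K gives O(~stow_gear).
Premise 1, O(~log_out ⊃ stow_gear), contraposes to O(~stow_gear ⊃ log_out); with O(~stow_gear) we get O(log_out).
The contrapositive of premise 9 (O(adjourn_session ⊃ ~log_out)) is O(log_out ⊃ ~adjourn_session), and O(log_out) is already established, so O(~adjourn_session).
So O(~adjourn_session) holds, i.e. adjourn_session is forbidden. None of the other listed options is forbidden under the premises.

adjourn_session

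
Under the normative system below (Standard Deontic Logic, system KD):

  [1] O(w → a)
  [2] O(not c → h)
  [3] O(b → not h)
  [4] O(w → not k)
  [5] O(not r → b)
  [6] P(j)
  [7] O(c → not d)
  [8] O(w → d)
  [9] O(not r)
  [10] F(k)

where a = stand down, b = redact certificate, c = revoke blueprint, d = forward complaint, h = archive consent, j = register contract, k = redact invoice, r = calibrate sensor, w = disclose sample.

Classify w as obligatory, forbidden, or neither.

Forbidden

Premise 9 gives O(not r).
From O(not r) and premise 5, O(not r → b), we obtain O(b).
Applying K to premise 3 (O(b → not h)) and O(b) yields O(not h).
The contrapositive of premise 2 (O(not c → h)) is O(not h → c), and O(not h) is already established, so O(c).
Premise 7 is O(c → not d); since O(c), deontic closure gives O(not d).
Premise 8, O(w → d), contraposes to O(not d → not w); with O(not d) we get O(not w).
Premises 1, 4, 6, 10 do not contribute to this derivation.
Thus O(not w), which is F(w): w is forbidden.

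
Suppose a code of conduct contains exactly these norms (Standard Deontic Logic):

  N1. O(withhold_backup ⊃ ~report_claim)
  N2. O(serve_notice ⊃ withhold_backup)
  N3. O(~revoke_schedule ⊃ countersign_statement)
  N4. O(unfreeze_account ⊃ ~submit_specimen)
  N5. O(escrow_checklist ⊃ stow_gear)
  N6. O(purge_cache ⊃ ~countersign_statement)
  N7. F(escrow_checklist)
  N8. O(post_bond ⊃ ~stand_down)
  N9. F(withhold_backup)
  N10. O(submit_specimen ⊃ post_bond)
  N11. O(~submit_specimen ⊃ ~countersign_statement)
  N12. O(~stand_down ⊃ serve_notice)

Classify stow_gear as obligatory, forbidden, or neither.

Neither

Premise 5 is O(escrow_checklist ⊃ stow_gear), but O(escrow_checklist) is not derivable from the premises, so it does not yield O(stow_gear).
No premise or chain of K-axiom applications forces O(stow_gear), and none forces O(~stow_gear). So stow_gear is neither obligatory nor forbidden under these norms.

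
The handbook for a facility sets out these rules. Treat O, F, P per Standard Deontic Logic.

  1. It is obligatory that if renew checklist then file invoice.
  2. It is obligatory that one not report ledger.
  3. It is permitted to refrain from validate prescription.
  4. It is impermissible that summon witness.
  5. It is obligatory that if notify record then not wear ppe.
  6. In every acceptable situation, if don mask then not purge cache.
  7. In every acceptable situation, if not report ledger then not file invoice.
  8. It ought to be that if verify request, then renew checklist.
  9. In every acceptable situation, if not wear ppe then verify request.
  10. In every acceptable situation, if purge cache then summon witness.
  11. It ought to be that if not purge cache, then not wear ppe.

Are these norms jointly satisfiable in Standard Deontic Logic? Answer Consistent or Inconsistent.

F(summon_witness) at premise 4 means O(¬summon_witness).
Premise 10 is O(purge_cache → summon_witness); contrapositively O(¬summon_witness → ¬purge_cache). Since O(¬summon_witness) holds, K gives O(¬purge_cache).
From O(¬purge_cache) and premise 11, O(¬purge_cache → ¬wear_ppe), we obtain O(¬wear_ppe).
Applying K to premise 9 (O(¬wear_ppe → verify_request)) and O(¬wear_ppe) yields O(verify_request).
Premise 8 is O(verify_request → renew_checklist); since O(verify_request), deontic closure gives O(renew_checklist).
Applying K to premise 1 (O(renew_checklist → file_invoice)) and O(renew_checklist) yields O(file_invoice).
The contrapositive of premise 7 (O(¬report_ledger → ¬file_invoice)) is O(file_invoice → report_ledger), and O(file_invoice) is already established, so O(report_ledger).
Yet premise 2 states O(¬report_ledger).
We now have both O(report_ledger) and O(¬report_ledger) — report_ledger is simultaneously obligatory and forbidden, violating the D-axiom.

Inconsistent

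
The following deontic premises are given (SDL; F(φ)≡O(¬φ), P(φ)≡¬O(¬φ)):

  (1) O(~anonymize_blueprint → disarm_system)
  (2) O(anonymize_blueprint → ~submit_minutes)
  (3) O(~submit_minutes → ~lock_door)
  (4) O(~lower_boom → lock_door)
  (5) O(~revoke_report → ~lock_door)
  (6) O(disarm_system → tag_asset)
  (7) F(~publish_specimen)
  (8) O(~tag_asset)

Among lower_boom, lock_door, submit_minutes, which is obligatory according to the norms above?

From premise 8 we have O(~tag_asset).
The contrapositive of premise 6 (O(disarm_system → tag_asset)) is O(~tag_asset → ~disarm_system), and O(~tag_asset) is already established, so O(~disarm_system).
The contrapositive of premise 1 (O(~anonymize_blueprint → disarm_system)) is O(~disarm_system → anonymize_blueprint), and O(~disarm_system) is already established, so O(anonymize_blueprint).
Applying K to premise 2 (O(anonymize_blueprint → ~submit_minutes)) and O(anonymize_blueprint) yields O(~submit_minutes).
Premise 3 is O(~submit_minutes → ~lock_door); since O(~submit_minutes), deontic closure gives O(~lock_door).
Premise 4 is O(~lower_boom → lock_door); contrapositively O(~lock_door → lower_boom). Since O(~lock_door) holds, K gives O(lower_boom).
So O(lower_boom) holds — lower_boom is obligatory. None of the other listed options is made obligatory by any chain of premises.

lower_boom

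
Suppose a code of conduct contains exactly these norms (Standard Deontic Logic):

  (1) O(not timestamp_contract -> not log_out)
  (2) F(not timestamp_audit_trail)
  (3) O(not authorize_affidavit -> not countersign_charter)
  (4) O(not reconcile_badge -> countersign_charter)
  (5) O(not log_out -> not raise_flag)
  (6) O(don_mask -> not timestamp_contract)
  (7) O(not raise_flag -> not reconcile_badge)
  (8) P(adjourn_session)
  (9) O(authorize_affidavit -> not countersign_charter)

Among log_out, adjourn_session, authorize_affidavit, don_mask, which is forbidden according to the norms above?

By case analysis on not authorize_affidavit: premise 3 gives O(not authorize_affidavit -> not countersign_charter) and premise 9 gives O(authorize_affidavit -> not countersign_charter), so O(not countersign_charter) either way.
Premise 4, O(not reconcile_badge -> countersign_charter), contraposes to O(not countersign_charter -> reconcile_badge); with O(not countersign_charter) we get O(reconcile_badge).
Premise 7 is O(not raise_flag -> not reconcile_badge); contrapositively O(reconcile_badge -> raise_flag). Since O(reconcile_badge) holds, K gives O(raise_flag).
The contrapositive of premise 5 (O(not log_out -> not raise_flag)) is O(raise_flag -> log_out), and O(raise_flag) is already established, so O(log_out).
Premise 1, O(not timestamp_contract -> not log_out), contraposes to O(log_out -> timestamp_contract); with O(log_out) we get O(timestamp_contract).
The contrapositive of premise 6 (O(don_mask -> not timestamp_contract)) is O(timestamp_contract -> not don_mask), and O(timestamp_contract) is already established, so O(not don_mask).
So O(not don_mask) holds, i.e. don_mask is forbidden. None of the other listed options is forbidden under the premises.

don_mask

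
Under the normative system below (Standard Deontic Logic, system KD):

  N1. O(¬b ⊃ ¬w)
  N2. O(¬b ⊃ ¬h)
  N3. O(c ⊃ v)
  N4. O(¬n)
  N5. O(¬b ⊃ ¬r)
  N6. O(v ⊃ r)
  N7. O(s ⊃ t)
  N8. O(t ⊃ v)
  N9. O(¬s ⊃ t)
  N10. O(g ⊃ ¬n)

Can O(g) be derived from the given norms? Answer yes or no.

No

Premise 10 is O(g ⊃ ¬n); even if O(¬n) held, inferring O(g) would be affirming the consequent — invalid.
No other premise forces O(g). An ideal world satisfying every premise can still have g false, so O(g) is not derivable.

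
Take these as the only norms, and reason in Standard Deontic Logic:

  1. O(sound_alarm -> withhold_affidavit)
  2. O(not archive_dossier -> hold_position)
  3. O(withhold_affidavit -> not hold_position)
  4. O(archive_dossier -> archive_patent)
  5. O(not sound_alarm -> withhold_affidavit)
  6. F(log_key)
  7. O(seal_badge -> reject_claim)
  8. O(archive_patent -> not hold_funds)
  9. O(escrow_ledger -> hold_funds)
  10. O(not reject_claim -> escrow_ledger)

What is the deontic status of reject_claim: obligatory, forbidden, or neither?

Obligatory

By case analysis on sound_alarm: premise 1 gives O(sound_alarm -> withhold_affidavit) and premise 5 gives O(not sound_alarm -> withhold_affidavit), so O(withhold_affidavit) either way.
Applying K to premise 3 (O(withhold_affidavit -> not hold_position)) and O(withhold_affidavit) yields O(not hold_position).
The contrapositive of premise 2 (O(not archive_dossier -> hold_position)) is O(not hold_position -> archive_dossier), and O(not hold_position) is already established, so O(archive_dossier).
Applying K to premise 4 (O(archive_dossier -> archive_patent)) and O(archive_dossier) yields O(archive_patent).
With premise 8, O(archive_patent -> not hold_funds), the K-axiom yields O(not hold_funds).
The contrapositive of premise 9 (O(escrow_ledger -> hold_funds)) is O(not hold_funds -> not escrow_ledger), and O(not hold_funds) is already established, so O(not escrow_ledger).
Premise 10, O(not reject_claim -> escrow_ledger), contraposes to O(not escrow_ledger -> reject_claim); with O(not escrow_ledger) we get O(reject_claim).
Premises 6, 7 do not contribute to this derivation.
Hence reject_claim is obligatory.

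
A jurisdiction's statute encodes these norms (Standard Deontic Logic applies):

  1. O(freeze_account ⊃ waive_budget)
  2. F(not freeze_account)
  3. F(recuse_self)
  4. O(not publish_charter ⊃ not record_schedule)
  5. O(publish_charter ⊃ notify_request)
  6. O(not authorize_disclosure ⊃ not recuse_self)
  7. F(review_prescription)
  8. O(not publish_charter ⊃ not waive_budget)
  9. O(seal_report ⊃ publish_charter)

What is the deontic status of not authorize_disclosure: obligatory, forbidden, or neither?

Neither

Premise 6 is O(not authorize_disclosure ⊃ not recuse_self); even if O(not recuse_self) held, inferring O(not authorize_disclosure) would be affirming the consequent — invalid.
No premise or chain of K-axiom applications forces O(not authorize_disclosure), and none forces O(authorize_disclosure). So not authorize_disclosure is neither obligatory nor forbidden under these norms.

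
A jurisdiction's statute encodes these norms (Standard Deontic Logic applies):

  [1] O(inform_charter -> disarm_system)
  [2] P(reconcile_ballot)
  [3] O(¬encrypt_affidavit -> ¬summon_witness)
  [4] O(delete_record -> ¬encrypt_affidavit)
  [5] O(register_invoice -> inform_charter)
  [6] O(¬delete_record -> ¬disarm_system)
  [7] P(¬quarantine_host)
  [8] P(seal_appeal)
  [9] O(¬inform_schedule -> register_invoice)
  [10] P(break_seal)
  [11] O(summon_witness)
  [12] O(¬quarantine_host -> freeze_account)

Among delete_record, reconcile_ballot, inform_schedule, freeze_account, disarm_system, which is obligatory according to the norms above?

From premise 11 we have O(summon_witness).
Premise 3 is O(¬encrypt_affidavit -> ¬summon_witness); contrapositively O(summon_witness -> encrypt_affidavit). Since O(summon_witness) holds, K gives O(encrypt_affidavit).
Premise 4, O(delete_record -> ¬encrypt_affidavit), contraposes to O(encrypt_affidavit -> ¬delete_record); with O(encrypt_affidavit) we get O(¬delete_record).
With premise 6, O(¬delete_record -> ¬disarm_system), the K-axiom yields O(¬disarm_system).
Premise 1, O(inform_charter -> disarm_system), contraposes to O(¬disarm_system -> ¬inform_charter); with O(¬disarm_system) we get O(¬inform_charter).
Premise 5 is O(register_invoice -> inform_charter); contrapositively O(¬inform_charter -> ¬register_invoice). Since O(¬inform_charter) holds, K gives O(¬register_invoice).
Premise 9 is O(¬inform_schedule -> register_invoice); contrapositively O(¬register_invoice -> inform_schedule). Since O(¬register_invoice) holds, K gives O(inform_schedule).
So O(inform_schedule) holds — inform_schedule is obligatory. None of the other listed options is made obligatory by any chain of premises.

inform_schedule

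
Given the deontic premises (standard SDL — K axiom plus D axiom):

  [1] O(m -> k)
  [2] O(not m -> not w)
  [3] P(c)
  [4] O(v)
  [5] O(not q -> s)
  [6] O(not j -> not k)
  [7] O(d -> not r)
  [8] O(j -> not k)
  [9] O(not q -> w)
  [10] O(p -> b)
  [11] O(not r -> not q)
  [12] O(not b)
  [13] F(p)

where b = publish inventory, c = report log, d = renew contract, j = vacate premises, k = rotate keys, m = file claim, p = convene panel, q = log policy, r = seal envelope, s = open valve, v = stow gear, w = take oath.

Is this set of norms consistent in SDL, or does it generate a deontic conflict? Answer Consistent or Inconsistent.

Premise 10 is O(p -> b), but O(p) is not derivable from the premises, so it does not yield O(b).
So O(b) is not derivable, and the apparent clash with O(not b) does not arise.
A world satisfying every obligation exists (e.g. b=false, c=false, d=false, j=false, k=false, m=false, p=false, q=true, r=true, s=false, v=true, w=false); no atom is both obligatory and forbidden, so the set is consistent.

Consistent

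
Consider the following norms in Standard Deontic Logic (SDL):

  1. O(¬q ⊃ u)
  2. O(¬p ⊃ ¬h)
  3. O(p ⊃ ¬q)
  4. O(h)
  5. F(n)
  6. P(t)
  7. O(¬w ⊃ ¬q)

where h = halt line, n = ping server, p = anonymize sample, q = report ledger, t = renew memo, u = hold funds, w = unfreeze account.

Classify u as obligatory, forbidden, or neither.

Premise 4 states O(h) outright.
Premise 2, O(¬p ⊃ ¬h), contraposes to O(h ⊃ p); with O(h) we get O(p).
From O(p) and premise 3, O(p ⊃ ¬q), we obtain O(¬q).
Premise 1 is O(¬q ⊃ u); since O(¬q), deontic closure gives O(u).
Premises 5, 6, 7 do not contribute to this derivation.
Hence u is obligatory.

Obligatory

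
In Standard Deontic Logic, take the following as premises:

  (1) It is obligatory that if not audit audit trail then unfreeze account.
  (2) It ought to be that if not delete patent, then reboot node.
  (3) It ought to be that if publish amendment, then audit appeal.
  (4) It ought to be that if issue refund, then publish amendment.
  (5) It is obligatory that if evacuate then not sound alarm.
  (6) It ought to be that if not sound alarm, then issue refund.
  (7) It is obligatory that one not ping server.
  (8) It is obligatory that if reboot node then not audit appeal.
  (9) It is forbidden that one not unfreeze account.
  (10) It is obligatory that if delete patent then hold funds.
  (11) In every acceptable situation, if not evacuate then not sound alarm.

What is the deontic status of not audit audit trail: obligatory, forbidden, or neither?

Premise 1 is O(¬audit_audit_trail → unfreeze_account); even if O(unfreeze_account) held, inferring O(¬audit_audit_trail) would be affirming the consequent — invalid.
No premise or chain of K-axiom applications forces O(¬audit_audit_trail), and none forces O(audit_audit_trail). So ¬audit_audit_trail is neither obligatory nor forbidden under these norms.

Neither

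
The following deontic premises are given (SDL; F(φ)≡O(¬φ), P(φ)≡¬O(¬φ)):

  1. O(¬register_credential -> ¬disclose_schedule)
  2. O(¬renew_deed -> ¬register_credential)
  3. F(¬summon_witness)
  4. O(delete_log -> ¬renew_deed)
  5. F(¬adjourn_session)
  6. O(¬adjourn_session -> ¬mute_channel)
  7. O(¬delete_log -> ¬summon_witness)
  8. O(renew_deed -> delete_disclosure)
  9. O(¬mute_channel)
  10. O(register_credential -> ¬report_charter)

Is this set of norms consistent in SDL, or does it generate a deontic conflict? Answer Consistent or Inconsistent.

Consistent

Premise 6 is O(¬adjourn_session -> ¬mute_channel); even if O(¬mute_channel) held, inferring O(¬adjourn_session) would be affirming the consequent — invalid.
So O(¬adjourn_session) is not derivable, and the apparent clash with O(adjourn_session) does not arise.
A world satisfying every obligation exists (e.g. adjourn_session=true, delete_disclosure=false, delete_log=true, disclose_schedule=false, mute_channel=false, register_credential=false, renew_deed=false, report_charter=false, summon_witness=true); no atom is both obligatory and forbidden, so the set is consistent.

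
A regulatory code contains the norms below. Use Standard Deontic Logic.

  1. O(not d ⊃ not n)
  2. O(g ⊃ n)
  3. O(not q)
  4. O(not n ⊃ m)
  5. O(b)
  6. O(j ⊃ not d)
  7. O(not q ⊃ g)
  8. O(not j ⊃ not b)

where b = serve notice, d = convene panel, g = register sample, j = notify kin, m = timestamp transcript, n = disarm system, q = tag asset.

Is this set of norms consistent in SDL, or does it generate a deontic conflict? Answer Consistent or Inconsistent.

Premise 3 gives O(not q).
Applying K to premise 7 (O(not q ⊃ g)) and O(not q) yields O(g).
Applying K to premise 2 (O(g ⊃ n)) and O(g) yields O(n).
Premise 1 is O(not d ⊃ not n); contrapositively O(n ⊃ d). Since O(n) holds, K gives O(d).
Premise 6 is O(j ⊃ not d); contrapositively O(d ⊃ not j). Since O(d) holds, K gives O(not j).
Applying K to premise 8 (O(not j ⊃ not b)) and O(not j) yields O(not b).
However, premise 5 gives O(b).
We now have both O(not b) and O(b) — b is simultaneously obligatory and forbidden, violating the D-axiom.

Inconsistent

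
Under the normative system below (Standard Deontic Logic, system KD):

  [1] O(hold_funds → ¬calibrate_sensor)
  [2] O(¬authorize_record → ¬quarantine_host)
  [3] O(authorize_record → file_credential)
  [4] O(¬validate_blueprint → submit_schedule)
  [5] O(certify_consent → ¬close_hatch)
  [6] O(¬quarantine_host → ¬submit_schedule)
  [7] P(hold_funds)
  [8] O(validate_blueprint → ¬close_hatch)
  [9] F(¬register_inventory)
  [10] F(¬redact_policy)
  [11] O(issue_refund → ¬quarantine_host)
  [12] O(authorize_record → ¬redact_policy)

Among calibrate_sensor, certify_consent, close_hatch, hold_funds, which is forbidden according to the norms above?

F(¬redact_policy) at premise 10 means O(redact_policy).
Premise 12 is O(authorize_record → ¬redact_policy); contrapositively O(redact_policy → ¬authorize_record). Since O(redact_policy) holds, K gives O(¬authorize_record).
Premise 2 is O(¬authorize_record → ¬quarantine_host); since O(¬authorize_record), deontic closure gives O(¬quarantine_host).
Applying K to premise 6 (O(¬quarantine_host → ¬submit_schedule)) and O(¬quarantine_host) yields O(¬submit_schedule).
Premise 4 is O(¬validate_blueprint → submit_schedule); contrapositively O(¬submit_schedule → validate_blueprint). Since O(¬submit_schedule) holds, K gives O(validate_blueprint).
Premise 8 is O(validate_blueprint → ¬close_hatch); since O(validate_blueprint), deontic closure gives O(¬close_hatch).
So O(¬close_hatch) holds, i.e. close_hatch is forbidden. None of the other listed options is forbidden under the premises.

close_hatch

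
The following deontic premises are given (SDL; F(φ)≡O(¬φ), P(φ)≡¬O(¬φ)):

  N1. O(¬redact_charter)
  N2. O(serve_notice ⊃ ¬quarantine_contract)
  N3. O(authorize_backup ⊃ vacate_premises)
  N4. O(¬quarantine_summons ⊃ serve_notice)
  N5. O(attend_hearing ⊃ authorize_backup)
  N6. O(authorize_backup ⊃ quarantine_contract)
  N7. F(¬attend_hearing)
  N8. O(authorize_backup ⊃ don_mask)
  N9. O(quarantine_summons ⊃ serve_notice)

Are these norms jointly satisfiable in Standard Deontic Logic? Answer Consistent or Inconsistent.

Premises 9 and 4 are O(quarantine_summons ⊃ serve_notice) and O(¬quarantine_summons ⊃ serve_notice); every ideal world satisfies quarantine_summons or ¬quarantine_summons, so in either case serve_notice holds — hence O(serve_notice).
Premise 2 is O(serve_notice ⊃ ¬quarantine_contract); since O(serve_notice), deontic closure gives O(¬quarantine_contract).
Premise 6, O(authorize_backup ⊃ quarantine_contract), contraposes to O(¬quarantine_contract ⊃ ¬authorize_backup); with O(¬quarantine_contract) we get O(¬authorize_backup).
Premise 5, O(attend_hearing ⊃ authorize_backup), contraposes to O(¬authorize_backup ⊃ ¬attend_hearing); with O(¬authorize_backup) we get O(¬attend_hearing).
But premise 7, F(¬attend_hearing), means O(attend_hearing).
We now have both O(¬attend_hearing) and O(attend_hearing) — attend_hearing is simultaneously obligatory and forbidden, violating the D-axiom.

Inconsistent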